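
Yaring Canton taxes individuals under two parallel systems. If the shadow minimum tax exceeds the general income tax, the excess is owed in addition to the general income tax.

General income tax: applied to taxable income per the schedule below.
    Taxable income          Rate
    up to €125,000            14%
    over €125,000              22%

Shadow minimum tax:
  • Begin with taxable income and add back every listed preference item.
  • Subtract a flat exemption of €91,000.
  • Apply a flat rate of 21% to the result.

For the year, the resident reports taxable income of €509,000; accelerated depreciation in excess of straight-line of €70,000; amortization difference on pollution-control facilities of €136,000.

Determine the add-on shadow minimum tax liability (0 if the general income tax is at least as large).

Shadow minimum tax:
  Adjusted income: €509,000 + €70,000 + €136,000 = €715,000
  Less exemption €91,000 → base €624,000
  €624,000 × 21% = €131,040

General income tax:
  €125,000 × 14% = €17,500
  €384,000 × 22% = €84,480
  → €101,980

Excess of shadow minimum tax over general income tax: €131,040 − €101,980 = €29,060.

€29,060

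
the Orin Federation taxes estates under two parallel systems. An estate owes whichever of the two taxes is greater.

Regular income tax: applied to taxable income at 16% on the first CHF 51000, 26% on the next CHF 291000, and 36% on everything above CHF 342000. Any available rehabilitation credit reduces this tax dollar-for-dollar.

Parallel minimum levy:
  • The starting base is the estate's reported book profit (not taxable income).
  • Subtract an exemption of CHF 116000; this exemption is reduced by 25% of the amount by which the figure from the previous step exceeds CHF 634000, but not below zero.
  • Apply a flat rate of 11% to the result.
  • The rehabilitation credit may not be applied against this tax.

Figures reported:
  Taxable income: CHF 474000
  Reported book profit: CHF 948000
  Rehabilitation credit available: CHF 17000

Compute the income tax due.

Parallel minimum levy:
  Base (reported book profit): CHF 948000
  Exemption: CHF 116000 − 25% × (CHF 948000 − CHF 634000) = CHF 116000 − CHF 78500 = CHF 37500
  Base: CHF 948000 − CHF 37500 = CHF 910500
  CHF 910500 × 11% = CHF 100155

Regular income tax:
  CHF 51000 × 16% = CHF 8160
  CHF 291000 × 26% = CHF 75660
  CHF 132000 × 36% = CHF 47520
  → CHF 131340
  Less rehabilitation credit CHF 17000 → CHF 114340

CHF 114340 > CHF 100155, so the regular income tax governs.

CHF 114340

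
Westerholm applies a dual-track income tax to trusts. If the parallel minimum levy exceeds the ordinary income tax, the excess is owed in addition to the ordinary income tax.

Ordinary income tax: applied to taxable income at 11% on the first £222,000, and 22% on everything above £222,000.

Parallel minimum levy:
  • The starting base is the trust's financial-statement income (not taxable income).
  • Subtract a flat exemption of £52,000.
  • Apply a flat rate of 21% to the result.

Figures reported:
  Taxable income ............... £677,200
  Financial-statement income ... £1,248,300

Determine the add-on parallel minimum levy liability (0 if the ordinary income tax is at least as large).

Parallel minimum levy:
  Base (financial-statement income): £1,248,300
  Less exemption £52,000 → base £1,196,300
  £1,196,300 × 21% = £251,223

Ordinary income tax:
  £222,000 × 11% = £24,420
  £455,200 × 22% = £100,144
  → £124,564

Excess of parallel minimum levy over ordinary income tax: £251,223 − £124,564 = £126,659.

£126,659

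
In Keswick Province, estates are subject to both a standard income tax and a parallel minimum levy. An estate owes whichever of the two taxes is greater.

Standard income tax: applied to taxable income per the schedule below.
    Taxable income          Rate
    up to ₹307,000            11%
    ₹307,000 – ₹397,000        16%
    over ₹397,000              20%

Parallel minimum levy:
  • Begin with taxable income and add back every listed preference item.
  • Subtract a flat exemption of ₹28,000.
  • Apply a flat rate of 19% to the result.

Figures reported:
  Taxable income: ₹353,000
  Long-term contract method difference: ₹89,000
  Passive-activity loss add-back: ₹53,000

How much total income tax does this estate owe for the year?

Parallel minimum levy:
  Adjusted income: ₹353,000 + ₹89,000 + ₹53,000 = ₹495,000
  Less exemption ₹28,000 → base ₹467,000
  ₹467,000 × 19% = ₹88,730

Standard income tax:
  ₹307,000 × 11% = ₹33,770
  ₹46,000 × 16% = ₹7,360
  → ₹41,130

₹88,730 > ₹41,130, so the parallel minimum levy is the binding amount.

₹88,730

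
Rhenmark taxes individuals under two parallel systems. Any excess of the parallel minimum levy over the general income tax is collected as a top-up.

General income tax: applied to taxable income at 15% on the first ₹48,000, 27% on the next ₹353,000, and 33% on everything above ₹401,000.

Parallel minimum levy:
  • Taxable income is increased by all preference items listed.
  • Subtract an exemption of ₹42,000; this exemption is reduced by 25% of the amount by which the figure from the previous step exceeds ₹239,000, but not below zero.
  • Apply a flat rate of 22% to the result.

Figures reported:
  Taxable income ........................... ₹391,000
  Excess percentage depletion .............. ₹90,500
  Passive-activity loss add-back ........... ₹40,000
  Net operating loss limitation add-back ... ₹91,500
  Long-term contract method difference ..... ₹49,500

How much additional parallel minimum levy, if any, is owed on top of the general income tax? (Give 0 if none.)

Parallel minimum levy:
  Adjusted income: ₹391,000 + ₹90,500 + ₹40,000 + ₹91,500 + ₹49,500 = ₹662,500
  Exemption: 25% × (₹662,500 − ₹239,000) = ₹105,875 ≥ ₹42,000, so the exemption is fully phased out
  Base: ₹662,500 − ₹0 = ₹662,500
  ₹662,500 × 22% = ₹145,750

General income tax:
  ₹48,000 × 15% = ₹7,200
  ₹343,000 × 27% = ₹92,610
  → ₹99,810

Excess of parallel minimum levy over general income tax: ₹145,750 − ₹99,810 = ₹45,940.

₹45,940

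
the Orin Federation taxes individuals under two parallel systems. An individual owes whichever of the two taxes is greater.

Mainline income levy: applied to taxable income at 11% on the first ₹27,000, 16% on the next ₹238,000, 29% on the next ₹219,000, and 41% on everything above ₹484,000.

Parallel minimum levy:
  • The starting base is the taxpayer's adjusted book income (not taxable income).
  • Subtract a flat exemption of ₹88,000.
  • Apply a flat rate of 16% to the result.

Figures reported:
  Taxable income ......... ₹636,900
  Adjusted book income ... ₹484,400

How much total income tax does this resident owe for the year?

₹167,249

Mainline income levy:
  ₹27,000 × 11% = ₹2,970
  ₹238,000 × 16% = ₹38,080
  ₹219,000 × 29% = ₹63,510
  ₹152,900 × 41% = ₹62,689
  → ₹167,249

Parallel minimum levy:
  Base (adjusted book income): ₹484,400
  Less exemption ₹88,000 → base ₹396,400
  ₹396,400 × 16% = ₹63,424

₹167,249 > ₹63,424, so the mainline income levy governs.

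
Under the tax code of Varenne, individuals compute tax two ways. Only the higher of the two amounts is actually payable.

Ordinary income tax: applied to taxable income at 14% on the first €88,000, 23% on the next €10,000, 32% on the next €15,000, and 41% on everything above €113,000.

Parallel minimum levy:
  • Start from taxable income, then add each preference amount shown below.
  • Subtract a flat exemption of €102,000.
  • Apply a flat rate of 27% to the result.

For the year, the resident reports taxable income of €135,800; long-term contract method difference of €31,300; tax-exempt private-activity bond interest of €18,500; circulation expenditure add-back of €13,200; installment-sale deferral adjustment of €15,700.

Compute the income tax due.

€30,375

Parallel minimum levy:
  Adjusted income: €135,800 + €31,300 + €18,500 + €13,200 + €15,700 = €214,500
  Less exemption €102,000 → base €112,500
  €112,500 × 27% = €30,375

Ordinary income tax:
  €88,000 × 14% = €12,320
  €10,000 × 23% = €2,300
  €15,000 × 32% = €4,800
  €22,800 × 41% = €9,348
  → €28,768

€30,375 > €28,768, so the parallel minimum levy is the binding amount.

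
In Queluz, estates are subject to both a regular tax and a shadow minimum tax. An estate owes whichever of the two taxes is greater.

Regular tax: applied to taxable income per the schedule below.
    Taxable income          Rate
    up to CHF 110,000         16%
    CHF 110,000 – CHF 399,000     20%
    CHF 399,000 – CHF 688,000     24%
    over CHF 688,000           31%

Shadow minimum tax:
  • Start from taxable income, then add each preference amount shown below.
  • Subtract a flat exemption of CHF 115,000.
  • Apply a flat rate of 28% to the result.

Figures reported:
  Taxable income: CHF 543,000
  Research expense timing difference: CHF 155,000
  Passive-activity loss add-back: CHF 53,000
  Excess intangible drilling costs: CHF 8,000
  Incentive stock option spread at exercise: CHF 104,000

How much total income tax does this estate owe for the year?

Regular tax:
  CHF 110,000 × 16% = CHF 17,600
  CHF 289,000 × 20% = CHF 57,800
  CHF 144,000 × 24% = CHF 34,560
  → CHF 109,960

Shadow minimum tax:
  Adjusted income: CHF 543,000 + CHF 155,000 + CHF 53,000 + CHF 8,000 + CHF 104,000 = CHF 863,000
  Less exemption CHF 115,000 → base CHF 748,000
  CHF 748,000 × 28% = CHF 209,440

CHF 209,440 > CHF 109,960, so the shadow minimum tax is the binding amount.

CHF 209,440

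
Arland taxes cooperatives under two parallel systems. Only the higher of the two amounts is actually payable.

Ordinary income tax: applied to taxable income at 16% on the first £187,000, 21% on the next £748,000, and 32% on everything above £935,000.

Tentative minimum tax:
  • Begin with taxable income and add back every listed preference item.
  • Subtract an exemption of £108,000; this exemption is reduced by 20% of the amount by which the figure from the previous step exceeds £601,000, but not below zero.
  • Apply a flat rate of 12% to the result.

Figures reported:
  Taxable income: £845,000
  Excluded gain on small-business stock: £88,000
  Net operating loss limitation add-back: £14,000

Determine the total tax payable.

£168,100

Tentative minimum tax:
  Adjusted income: £845,000 + £88,000 + £14,000 = £947,000
  Exemption: £108,000 − 20% × (£947,000 − £601,000) = £108,000 − £69,200 = £38,800
  Base: £947,000 − £38,800 = £908,200
  £908,200 × 12% = £108,984

Ordinary income tax:
  £187,000 × 16% = £29,920
  £658,000 × 21% = £138,180
  → £168,100

£168,100 > £108,984, so the ordinary income tax governs.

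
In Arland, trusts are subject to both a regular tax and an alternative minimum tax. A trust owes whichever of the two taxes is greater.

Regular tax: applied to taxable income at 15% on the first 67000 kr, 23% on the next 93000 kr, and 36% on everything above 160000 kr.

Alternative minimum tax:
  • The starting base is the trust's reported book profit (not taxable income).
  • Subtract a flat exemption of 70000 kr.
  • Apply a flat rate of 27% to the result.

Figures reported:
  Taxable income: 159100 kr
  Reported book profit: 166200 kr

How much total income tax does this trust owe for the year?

31233 kr

Regular tax:
  67000 kr × 15% = 10050 kr
  92100 kr × 23% = 21183 kr
  → 31233 kr

Alternative minimum tax:
  Base (reported book profit): 166200 kr
  Less exemption 70000 kr → base 96200 kr
  96200 kr × 27% = 25974 kr

31233 kr > 25974 kr, so the regular tax governs.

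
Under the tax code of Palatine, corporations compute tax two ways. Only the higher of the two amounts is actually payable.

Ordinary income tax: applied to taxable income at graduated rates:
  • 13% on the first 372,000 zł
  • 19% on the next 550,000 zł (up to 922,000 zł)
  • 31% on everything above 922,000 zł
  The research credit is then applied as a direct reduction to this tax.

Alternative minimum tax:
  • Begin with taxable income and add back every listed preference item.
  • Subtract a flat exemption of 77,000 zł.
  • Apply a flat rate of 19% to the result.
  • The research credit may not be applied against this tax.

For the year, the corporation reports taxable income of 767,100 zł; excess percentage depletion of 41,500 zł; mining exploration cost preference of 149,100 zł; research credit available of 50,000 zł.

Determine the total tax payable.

Alternative minimum tax:
  Adjusted income: 767,100 zł + 41,500 zł + 149,100 zł = 957,700 zł
  Less exemption 77,000 zł → base 880,700 zł
  880,700 zł × 19% = 167,333 zł

Ordinary income tax:
  372,000 zł × 13% = 48,360 zł
  395,100 zł × 19% = 75,069 zł
  → 123,429 zł
  Less research credit 50,000 zł → 73,429 zł

167,333 zł > 73,429 zł, so the alternative minimum tax is the binding amount.

167,333 zł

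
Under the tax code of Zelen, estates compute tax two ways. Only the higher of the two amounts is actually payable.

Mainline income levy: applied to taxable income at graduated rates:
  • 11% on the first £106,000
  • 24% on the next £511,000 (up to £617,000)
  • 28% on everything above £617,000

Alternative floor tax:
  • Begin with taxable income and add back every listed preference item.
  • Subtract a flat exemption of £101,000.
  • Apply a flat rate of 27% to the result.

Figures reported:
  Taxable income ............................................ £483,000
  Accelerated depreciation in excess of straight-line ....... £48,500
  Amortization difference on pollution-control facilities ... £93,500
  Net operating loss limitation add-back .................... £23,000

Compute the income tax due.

Alternative floor tax:
  Adjusted income: £483,000 + £48,500 + £93,500 + £23,000 = £648,000
  Less exemption £101,000 → base £547,000
  £547,000 × 27% = £147,690

Mainline income levy:
  £106,000 × 11% = £11,660
  £377,000 × 24% = £90,480
  → £102,140

£147,690 > £102,140, so the alternative floor tax is the binding amount.

£147,690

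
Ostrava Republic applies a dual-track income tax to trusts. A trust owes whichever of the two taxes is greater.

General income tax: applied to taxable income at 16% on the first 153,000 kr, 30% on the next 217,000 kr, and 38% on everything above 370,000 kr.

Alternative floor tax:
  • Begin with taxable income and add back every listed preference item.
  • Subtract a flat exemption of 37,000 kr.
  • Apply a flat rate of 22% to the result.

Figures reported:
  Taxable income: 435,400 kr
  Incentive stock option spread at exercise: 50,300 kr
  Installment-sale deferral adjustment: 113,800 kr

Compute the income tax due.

123,750 kr

Alternative floor tax:
  Adjusted income: 435,400 kr + 50,300 kr + 113,800 kr = 599,500 kr
  Less exemption 37,000 kr → base 562,500 kr
  562,500 kr × 22% = 123,750 kr

General income tax:
  153,000 kr × 16% = 24,480 kr
  217,000 kr × 30% = 65,100 kr
  65,400 kr × 38% = 24,852 kr
  → 114,432 kr

123,750 kr > 114,432 kr, so the alternative floor tax is the binding amount.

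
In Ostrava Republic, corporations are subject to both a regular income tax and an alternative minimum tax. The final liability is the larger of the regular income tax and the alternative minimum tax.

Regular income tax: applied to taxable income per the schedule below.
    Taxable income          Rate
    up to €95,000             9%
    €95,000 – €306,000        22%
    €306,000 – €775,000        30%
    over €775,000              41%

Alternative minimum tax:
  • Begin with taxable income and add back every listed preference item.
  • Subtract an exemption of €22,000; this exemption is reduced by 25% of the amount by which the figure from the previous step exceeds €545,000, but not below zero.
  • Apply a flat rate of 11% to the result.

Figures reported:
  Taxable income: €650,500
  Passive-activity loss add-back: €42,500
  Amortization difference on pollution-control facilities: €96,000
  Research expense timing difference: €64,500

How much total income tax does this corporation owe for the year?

€158,320

Regular income tax:
  €95,000 × 9% = €8,550
  €211,000 × 22% = €46,420
  €344,500 × 30% = €103,350
  → €158,320

Alternative minimum tax:
  Adjusted income: €650,500 + €42,500 + €96,000 + €64,500 = €853,500
  Exemption: 25% × (€853,500 − €545,000) = €77,125 ≥ €22,000, so the exemption is fully phased out
  Base: €853,500 − €0 = €853,500
  €853,500 × 11% = €93,885

€158,320 > €93,885, so the regular income tax governs.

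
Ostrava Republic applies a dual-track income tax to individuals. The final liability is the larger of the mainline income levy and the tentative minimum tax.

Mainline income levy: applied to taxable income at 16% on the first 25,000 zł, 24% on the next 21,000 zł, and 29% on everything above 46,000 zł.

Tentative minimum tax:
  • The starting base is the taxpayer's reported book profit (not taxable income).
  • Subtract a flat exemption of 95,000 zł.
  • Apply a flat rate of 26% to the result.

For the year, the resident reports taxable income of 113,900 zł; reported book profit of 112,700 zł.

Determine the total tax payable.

Tentative minimum tax:
  Base (reported book profit): 112,700 zł
  Less exemption 95,000 zł → base 17,700 zł
  17,700 zł × 26% = 4,602 zł

Mainline income levy:
  25,000 zł × 16% = 4,000 zł
  21,000 zł × 24% = 5,040 zł
  67,900 zł × 29% = 19,691 zł
  → 28,731 zł

28,731 zł > 4,602 zł, so the mainline income levy governs.

28,731 zł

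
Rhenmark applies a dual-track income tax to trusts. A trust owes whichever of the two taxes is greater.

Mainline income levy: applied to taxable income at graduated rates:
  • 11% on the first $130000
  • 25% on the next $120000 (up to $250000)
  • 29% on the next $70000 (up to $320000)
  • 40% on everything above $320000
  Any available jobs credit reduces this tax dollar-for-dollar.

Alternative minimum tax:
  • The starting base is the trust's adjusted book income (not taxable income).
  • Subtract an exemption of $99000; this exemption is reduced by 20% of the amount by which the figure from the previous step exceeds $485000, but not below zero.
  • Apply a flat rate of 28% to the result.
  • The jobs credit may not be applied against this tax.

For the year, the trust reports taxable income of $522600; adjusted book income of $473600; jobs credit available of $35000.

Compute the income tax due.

$110640

Alternative minimum tax:
  Base (adjusted book income): $473600
  Exemption: $473600 ≤ $485000, so full $99000 applies
  Base: $473600 − $99000 = $374600
  $374600 × 28% = $104888

Mainline income levy:
  $130000 × 11% = $14300
  $120000 × 25% = $30000
  $70000 × 29% = $20300
  $202600 × 40% = $81040
  → $145640
  Less jobs credit $35000 → $110640

$110640 > $104888, so the mainline income levy governs.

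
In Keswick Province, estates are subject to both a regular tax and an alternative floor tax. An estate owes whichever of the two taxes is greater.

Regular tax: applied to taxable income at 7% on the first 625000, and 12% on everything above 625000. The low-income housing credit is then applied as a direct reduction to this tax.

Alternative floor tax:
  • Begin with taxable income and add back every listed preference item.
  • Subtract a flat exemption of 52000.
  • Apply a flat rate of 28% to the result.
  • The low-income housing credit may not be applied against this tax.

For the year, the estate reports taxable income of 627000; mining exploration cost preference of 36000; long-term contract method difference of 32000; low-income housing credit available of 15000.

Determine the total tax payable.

Alternative floor tax:
  Adjusted income: 627000 + 36000 + 32000 = 695000
  Less exemption 52000 → base 643000
  643000 × 28% = 180040

Regular tax:
  625000 × 7% = 43750
  2000 × 12% = 240
  → 43990
  Less low-income housing credit 15000 → 28990

180040 > 28990, so the alternative floor tax is the binding amount.

180040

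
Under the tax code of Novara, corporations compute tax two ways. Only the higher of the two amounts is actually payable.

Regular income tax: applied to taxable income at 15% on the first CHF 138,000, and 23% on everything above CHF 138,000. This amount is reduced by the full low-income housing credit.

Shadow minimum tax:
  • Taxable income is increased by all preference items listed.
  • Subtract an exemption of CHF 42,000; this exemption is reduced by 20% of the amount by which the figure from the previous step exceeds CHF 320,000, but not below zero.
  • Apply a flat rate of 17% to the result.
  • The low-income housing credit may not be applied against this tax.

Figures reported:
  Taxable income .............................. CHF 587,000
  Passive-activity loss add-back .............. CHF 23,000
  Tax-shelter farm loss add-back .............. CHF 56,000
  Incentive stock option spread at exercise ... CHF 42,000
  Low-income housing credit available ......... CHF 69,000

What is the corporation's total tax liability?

CHF 120,360

Regular income tax:
  CHF 138,000 × 15% = CHF 20,700
  CHF 449,000 × 23% = CHF 103,270
  → CHF 123,970
  Less low-income housing credit CHF 69,000 → CHF 54,970

Shadow minimum tax:
  Adjusted income: CHF 587,000 + CHF 23,000 + CHF 56,000 + CHF 42,000 = CHF 708,000
  Exemption: 20% × (CHF 708,000 − CHF 320,000) = CHF 77,600 ≥ CHF 42,000, so the exemption is fully phased out
  Base: CHF 708,000 − CHF 0 = CHF 708,000
  CHF 708,000 × 17% = CHF 120,360

CHF 120,360 > CHF 54,970, so the shadow minimum tax is the binding amount.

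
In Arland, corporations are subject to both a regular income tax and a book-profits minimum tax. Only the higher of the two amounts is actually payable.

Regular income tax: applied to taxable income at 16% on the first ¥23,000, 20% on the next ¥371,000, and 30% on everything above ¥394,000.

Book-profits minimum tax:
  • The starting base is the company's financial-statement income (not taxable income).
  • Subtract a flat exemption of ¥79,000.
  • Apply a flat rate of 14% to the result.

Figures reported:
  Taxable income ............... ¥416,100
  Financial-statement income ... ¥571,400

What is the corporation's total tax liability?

Book-profits minimum tax:
  Base (financial-statement income): ¥571,400
  Less exemption ¥79,000 → base ¥492,400
  ¥492,400 × 14% = ¥68,936

Regular income tax:
  ¥23,000 × 16% = ¥3,680
  ¥371,000 × 20% = ¥74,200
  ¥22,100 × 30% = ¥6,630
  → ¥84,510

¥84,510 > ¥68,936, so the regular income tax governs.

¥84,510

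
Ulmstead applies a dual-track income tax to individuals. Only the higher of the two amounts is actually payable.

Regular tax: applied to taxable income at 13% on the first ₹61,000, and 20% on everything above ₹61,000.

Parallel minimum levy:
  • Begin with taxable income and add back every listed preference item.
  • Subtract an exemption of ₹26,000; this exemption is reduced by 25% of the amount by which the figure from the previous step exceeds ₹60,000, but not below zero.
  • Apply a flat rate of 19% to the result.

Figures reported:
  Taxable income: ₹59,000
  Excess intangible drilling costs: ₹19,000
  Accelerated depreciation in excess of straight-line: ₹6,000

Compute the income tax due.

Parallel minimum levy:
  Adjusted income: ₹59,000 + ₹19,000 + ₹6,000 = ₹84,000
  Exemption: ₹26,000 − 25% × (₹84,000 − ₹60,000) = ₹26,000 − ₹6,000 = ₹20,000
  Base: ₹84,000 − ₹20,000 = ₹64,000
  ₹64,000 × 19% = ₹12,160

Regular tax:
  ₹59,000 × 13% = ₹7,670

₹12,160 > ₹7,670, so the parallel minimum levy is the binding amount.

₹12,160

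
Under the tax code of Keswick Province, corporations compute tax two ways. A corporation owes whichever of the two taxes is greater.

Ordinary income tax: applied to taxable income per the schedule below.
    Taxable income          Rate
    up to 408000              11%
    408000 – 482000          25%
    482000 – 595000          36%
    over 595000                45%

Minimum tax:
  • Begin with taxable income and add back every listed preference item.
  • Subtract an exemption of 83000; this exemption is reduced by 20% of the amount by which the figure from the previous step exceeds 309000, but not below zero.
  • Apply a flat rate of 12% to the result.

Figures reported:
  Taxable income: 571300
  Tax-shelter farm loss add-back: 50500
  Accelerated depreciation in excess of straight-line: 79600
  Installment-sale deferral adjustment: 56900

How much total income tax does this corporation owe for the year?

95528

Minimum tax:
  Adjusted income: 571300 + 50500 + 79600 + 56900 = 758300
  Exemption: 20% × (758300 − 309000) = 89860 ≥ 83000, so the exemption is fully phased out
  Base: 758300 − 0 = 758300
  758300 × 12% = 90996

Ordinary income tax:
  408000 × 11% = 44880
  74000 × 25% = 18500
  89300 × 36% = 32148
  → 95528

95528 > 90996, so the ordinary income tax governs.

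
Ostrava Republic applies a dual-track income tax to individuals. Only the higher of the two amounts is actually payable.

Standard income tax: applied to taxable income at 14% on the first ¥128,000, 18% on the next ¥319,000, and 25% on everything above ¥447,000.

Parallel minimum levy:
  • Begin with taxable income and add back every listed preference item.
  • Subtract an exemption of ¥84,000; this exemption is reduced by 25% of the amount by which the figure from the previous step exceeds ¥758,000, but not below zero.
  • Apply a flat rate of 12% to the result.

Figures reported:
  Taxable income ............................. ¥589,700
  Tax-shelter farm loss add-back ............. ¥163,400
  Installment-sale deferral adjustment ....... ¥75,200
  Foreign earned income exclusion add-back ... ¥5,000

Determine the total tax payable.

Standard income tax:
  ¥128,000 × 14% = ¥17,920
  ¥319,000 × 18% = ¥57,420
  ¥142,700 × 25% = ¥35,675
  → ¥111,015

Parallel minimum levy:
  Adjusted income: ¥589,700 + ¥163,400 + ¥75,200 + ¥5,000 = ¥833,300
  Exemption: ¥84,000 − 25% × (¥833,300 − ¥758,000) = ¥84,000 − ¥18,825 = ¥65,175
  Base: ¥833,300 − ¥65,175 = ¥768,125
  ¥768,125 × 12% = ¥92,175

¥111,015 > ¥92,175, so the standard income tax governs.

¥111,015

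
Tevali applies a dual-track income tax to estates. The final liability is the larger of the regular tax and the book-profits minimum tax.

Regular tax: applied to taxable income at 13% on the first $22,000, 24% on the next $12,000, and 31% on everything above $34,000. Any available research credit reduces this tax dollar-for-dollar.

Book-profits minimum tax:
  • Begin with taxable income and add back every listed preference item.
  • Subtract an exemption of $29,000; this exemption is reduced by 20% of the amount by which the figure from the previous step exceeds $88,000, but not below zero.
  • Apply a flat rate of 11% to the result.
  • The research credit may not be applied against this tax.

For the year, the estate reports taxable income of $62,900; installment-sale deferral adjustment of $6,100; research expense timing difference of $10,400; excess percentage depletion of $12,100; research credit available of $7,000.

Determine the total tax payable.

Book-profits minimum tax:
  Adjusted income: $62,900 + $6,100 + $10,400 + $12,100 = $91,500
  Exemption: $29,000 − 20% × ($91,500 − $88,000) = $29,000 − $700 = $28,300
  Base: $91,500 − $28,300 = $63,200
  $63,200 × 11% = $6,952

Regular tax:
  $22,000 × 13% = $2,860
  $12,000 × 24% = $2,880
  $28,900 × 31% = $8,959
  → $14,699
  Less research credit $7,000 → $7,699

$7,699 > $6,952, so the regular tax governs.

$7,699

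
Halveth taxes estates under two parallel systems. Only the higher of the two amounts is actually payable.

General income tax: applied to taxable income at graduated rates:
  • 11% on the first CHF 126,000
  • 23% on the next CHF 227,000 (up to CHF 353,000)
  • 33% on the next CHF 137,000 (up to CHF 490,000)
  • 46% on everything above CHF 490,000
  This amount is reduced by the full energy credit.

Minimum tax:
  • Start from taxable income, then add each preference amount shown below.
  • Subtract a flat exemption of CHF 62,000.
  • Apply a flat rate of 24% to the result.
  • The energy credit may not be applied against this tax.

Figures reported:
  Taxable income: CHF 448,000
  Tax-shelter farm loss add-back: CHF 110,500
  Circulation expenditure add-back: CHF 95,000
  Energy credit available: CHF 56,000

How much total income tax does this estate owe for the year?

General income tax:
  CHF 126,000 × 11% = CHF 13,860
  CHF 227,000 × 23% = CHF 52,210
  CHF 95,000 × 33% = CHF 31,350
  → CHF 97,420
  Less energy credit CHF 56,000 → CHF 41,420

Minimum tax:
  Adjusted income: CHF 448,000 + CHF 110,500 + CHF 95,000 = CHF 653,500
  Less exemption CHF 62,000 → base CHF 591,500
  CHF 591,500 × 24% = CHF 141,960

CHF 141,960 > CHF 41,420, so the minimum tax is the binding amount.

CHF 141,960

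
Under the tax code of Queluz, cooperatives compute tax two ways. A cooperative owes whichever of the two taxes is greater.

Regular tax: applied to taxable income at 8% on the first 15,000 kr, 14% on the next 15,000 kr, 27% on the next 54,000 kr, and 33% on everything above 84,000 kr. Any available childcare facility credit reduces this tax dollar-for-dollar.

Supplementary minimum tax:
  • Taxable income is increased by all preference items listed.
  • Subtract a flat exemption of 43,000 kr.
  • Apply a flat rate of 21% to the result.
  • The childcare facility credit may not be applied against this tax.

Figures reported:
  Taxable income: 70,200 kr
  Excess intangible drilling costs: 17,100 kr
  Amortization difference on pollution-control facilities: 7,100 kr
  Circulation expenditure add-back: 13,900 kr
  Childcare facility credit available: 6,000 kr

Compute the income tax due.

Regular tax:
  15,000 kr × 8% = 1,200 kr
  15,000 kr × 14% = 2,100 kr
  40,200 kr × 27% = 10,854 kr
  → 14,154 kr
  Less childcare facility credit 6,000 kr → 8,154 kr

Supplementary minimum tax:
  Adjusted income: 70,200 kr + 17,100 kr + 7,100 kr + 13,900 kr = 108,300 kr
  Less exemption 43,000 kr → base 65,300 kr
  65,300 kr × 21% = 13,713 kr

13,713 kr > 8,154 kr, so the supplementary minimum tax is the binding amount.

13,713 kr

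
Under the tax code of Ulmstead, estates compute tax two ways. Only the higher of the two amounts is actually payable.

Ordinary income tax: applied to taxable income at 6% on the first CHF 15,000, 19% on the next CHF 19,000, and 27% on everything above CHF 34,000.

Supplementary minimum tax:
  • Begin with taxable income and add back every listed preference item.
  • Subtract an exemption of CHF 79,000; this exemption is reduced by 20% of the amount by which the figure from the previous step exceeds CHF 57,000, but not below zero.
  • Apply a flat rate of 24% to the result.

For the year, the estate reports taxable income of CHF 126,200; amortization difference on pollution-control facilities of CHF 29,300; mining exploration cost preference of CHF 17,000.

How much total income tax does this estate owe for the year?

Supplementary minimum tax:
  Adjusted income: CHF 126,200 + CHF 29,300 + CHF 17,000 = CHF 172,500
  Exemption: CHF 79,000 − 20% × (CHF 172,500 − CHF 57,000) = CHF 79,000 − CHF 23,100 = CHF 55,900
  Base: CHF 172,500 − CHF 55,900 = CHF 116,600
  CHF 116,600 × 24% = CHF 27,984

Ordinary income tax:
  CHF 15,000 × 6% = CHF 900
  CHF 19,000 × 19% = CHF 3,610
  CHF 92,200 × 27% = CHF 24,894
  → CHF 29,404

CHF 29,404 > CHF 27,984, so the ordinary income tax governs.

CHF 29,404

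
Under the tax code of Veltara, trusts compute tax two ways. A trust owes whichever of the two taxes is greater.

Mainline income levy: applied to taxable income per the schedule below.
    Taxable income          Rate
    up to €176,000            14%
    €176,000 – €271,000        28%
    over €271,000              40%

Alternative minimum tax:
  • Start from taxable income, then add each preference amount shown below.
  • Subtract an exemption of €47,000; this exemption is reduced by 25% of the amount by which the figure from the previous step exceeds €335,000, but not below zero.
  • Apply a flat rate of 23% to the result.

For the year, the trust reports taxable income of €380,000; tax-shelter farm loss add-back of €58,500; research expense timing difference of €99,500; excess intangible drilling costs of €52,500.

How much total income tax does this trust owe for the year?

€135,815

Mainline income levy:
  €176,000 × 14% = €24,640
  €95,000 × 28% = €26,600
  €109,000 × 40% = €43,600
  → €94,840

Alternative minimum tax:
  Adjusted income: €380,000 + €58,500 + €99,500 + €52,500 = €590,500
  Exemption: 25% × (€590,500 − €335,000) = €63,875 ≥ €47,000, so the exemption is fully phased out
  Base: €590,500 − €0 = €590,500
  €590,500 × 23% = €135,815

€135,815 > €94,840, so the alternative minimum tax is the binding amount.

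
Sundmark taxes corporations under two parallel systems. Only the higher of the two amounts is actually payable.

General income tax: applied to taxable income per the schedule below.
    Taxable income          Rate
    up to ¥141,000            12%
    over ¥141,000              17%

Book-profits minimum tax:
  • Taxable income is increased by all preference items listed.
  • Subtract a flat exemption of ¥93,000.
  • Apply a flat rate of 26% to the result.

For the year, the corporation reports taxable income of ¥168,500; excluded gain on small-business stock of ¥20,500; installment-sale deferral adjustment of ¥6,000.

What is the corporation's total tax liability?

¥26,520

General income tax:
  ¥141,000 × 12% = ¥16,920
  ¥27,500 × 17% = ¥4,675
  → ¥21,595

Book-profits minimum tax:
  Adjusted income: ¥168,500 + ¥20,500 + ¥6,000 = ¥195,000
  Less exemption ¥93,000 → base ¥102,000
  ¥102,000 × 26% = ¥26,520

¥26,520 > ¥21,595, so the book-profits minimum tax is the binding amount.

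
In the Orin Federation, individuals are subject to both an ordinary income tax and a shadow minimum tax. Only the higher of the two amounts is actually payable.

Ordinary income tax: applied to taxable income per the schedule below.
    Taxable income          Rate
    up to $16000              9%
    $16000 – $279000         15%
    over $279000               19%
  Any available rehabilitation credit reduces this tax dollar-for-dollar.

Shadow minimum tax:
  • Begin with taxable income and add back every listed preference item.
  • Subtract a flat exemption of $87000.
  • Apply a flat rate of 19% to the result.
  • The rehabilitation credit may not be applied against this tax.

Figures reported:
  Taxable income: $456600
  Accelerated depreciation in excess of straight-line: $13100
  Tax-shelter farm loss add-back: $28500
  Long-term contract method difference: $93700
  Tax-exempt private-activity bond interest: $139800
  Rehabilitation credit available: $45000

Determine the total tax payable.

Shadow minimum tax:
  Adjusted income: $456600 + $13100 + $28500 + $93700 + $139800 = $731700
  Less exemption $87000 → base $644700
  $644700 × 19% = $122493

Ordinary income tax:
  $16000 × 9% = $1440
  $263000 × 15% = $39450
  $177600 × 19% = $33744
  → $74634
  Less rehabilitation credit $45000 → $29634

$122493 > $29634, so the shadow minimum tax is the binding amount.

$122493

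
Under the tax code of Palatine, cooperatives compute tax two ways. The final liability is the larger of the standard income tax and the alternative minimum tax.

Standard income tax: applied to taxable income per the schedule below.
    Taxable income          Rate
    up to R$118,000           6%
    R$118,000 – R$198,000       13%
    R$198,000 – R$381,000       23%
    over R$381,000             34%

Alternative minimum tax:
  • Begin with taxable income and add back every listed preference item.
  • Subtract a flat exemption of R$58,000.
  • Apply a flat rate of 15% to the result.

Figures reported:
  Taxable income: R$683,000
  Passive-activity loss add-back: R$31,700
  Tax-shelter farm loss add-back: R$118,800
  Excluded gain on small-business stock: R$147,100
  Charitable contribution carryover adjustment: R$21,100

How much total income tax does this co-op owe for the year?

Standard income tax:
  R$118,000 × 6% = R$7,080
  R$80,000 × 13% = R$10,400
  R$183,000 × 23% = R$42,090
  R$302,000 × 34% = R$102,680
  → R$162,250

Alternative minimum tax:
  Adjusted income: R$683,000 + R$31,700 + R$118,800 + R$147,100 + R$21,100 = R$1,001,700
  Less exemption R$58,000 → base R$943,700
  R$943,700 × 15% = R$141,555

R$162,250 > R$141,555, so the standard income tax governs.

R$162,250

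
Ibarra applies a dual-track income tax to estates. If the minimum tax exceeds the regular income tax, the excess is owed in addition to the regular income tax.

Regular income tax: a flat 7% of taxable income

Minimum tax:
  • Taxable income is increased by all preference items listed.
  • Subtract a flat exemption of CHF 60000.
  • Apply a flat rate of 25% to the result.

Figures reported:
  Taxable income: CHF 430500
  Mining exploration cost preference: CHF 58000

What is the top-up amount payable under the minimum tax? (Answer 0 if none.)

Regular income tax:
  CHF 430500 × 7% = CHF 30135

Minimum tax:
  Adjusted income: CHF 430500 + CHF 58000 = CHF 488500
  Less exemption CHF 60000 → base CHF 428500
  CHF 428500 × 25% = CHF 107125

Excess of minimum tax over regular income tax: CHF 107125 − CHF 30135 = CHF 76990.

CHF 76990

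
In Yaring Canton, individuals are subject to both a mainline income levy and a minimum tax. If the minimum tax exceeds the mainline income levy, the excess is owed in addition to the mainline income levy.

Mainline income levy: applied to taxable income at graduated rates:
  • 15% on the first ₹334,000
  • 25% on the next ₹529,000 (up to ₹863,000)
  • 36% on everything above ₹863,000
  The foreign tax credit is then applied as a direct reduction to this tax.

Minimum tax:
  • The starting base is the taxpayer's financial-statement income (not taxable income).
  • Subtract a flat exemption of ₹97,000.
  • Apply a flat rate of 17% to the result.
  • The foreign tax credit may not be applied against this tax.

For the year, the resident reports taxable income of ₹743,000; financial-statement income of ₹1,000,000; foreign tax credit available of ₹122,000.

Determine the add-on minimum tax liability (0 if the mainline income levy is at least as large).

₹123,160

Mainline income levy:
  ₹334,000 × 15% = ₹50,100
  ₹409,000 × 25% = ₹102,250
  → ₹152,350
  Less foreign tax credit ₹122,000 → ₹30,350

Minimum tax:
  Base (financial-statement income): ₹1,000,000
  Less exemption ₹97,000 → base ₹903,000
  ₹903,000 × 17% = ₹153,510

Excess of minimum tax over mainline income levy: ₹153,510 − ₹30,350 = ₹123,160.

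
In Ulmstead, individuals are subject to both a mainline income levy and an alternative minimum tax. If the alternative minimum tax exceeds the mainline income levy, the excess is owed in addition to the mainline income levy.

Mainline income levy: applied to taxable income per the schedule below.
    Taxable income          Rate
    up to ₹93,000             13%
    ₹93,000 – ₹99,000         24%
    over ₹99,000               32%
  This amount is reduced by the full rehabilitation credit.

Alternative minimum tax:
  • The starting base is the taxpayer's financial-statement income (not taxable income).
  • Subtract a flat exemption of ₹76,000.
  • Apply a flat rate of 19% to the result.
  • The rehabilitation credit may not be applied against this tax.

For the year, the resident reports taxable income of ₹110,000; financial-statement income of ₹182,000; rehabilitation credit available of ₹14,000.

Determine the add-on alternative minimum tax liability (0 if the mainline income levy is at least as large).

₹17,090

Mainline income levy:
  ₹93,000 × 13% = ₹12,090
  ₹6,000 × 24% = ₹1,440
  ₹11,000 × 32% = ₹3,520
  → ₹17,050
  Less rehabilitation credit ₹14,000 → ₹3,050

Alternative minimum tax:
  Base (financial-statement income): ₹182,000
  Less exemption ₹76,000 → base ₹106,000
  ₹106,000 × 19% = ₹20,140

Excess of alternative minimum tax over mainline income levy: ₹20,140 − ₹3,050 = ₹17,090.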